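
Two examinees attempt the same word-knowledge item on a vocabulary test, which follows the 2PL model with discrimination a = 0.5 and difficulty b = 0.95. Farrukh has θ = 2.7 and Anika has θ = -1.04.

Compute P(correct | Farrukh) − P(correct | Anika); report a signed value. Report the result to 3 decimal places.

0.436

P(θ) = 1 / (1 + exp(−a(θ − b)))
P(Farrukh) = 0.7058  [exponent 0.8750]
P(Anika) = 0.2699  [exponent -0.9950]
Difference = 0.7058 − 0.2699 = 0.4359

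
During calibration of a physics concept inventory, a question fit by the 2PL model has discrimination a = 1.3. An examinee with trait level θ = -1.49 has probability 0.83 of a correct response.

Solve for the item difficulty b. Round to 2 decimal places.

P(θ) = 1 / (1 + exp(−a(θ − b)))
logit(0.83) = ln(0.83/0.17) = 1.5856
b = θ − logit/(a) = -1.49 − 1.5856/1.3000 = -2.7097

-2.71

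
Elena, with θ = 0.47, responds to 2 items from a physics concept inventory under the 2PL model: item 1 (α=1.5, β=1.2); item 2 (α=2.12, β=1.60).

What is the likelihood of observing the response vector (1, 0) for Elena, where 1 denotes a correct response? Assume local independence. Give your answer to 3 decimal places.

0.230

P(θ) = 1 / (1 + exp(−α(θ − β)))
P_1 = 1/(1+e^{1.0950}) = 0.2507
P_2 = 1/(1+e^{2.3956}) = 0.0835
L = P_1 × (1−P_2) = 0.2507 × 0.9165 = 0.22974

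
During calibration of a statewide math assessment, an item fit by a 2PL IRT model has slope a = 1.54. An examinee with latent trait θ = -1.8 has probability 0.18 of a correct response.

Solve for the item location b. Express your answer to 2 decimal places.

P(θ) = 1 / (1 + exp(−a(θ − b)))
logit(0.18) = ln(0.18/0.82) = -1.5163
b = θ − logit/(a) = -1.8 − (-1.5163)/1.5400 = -0.8154

-0.82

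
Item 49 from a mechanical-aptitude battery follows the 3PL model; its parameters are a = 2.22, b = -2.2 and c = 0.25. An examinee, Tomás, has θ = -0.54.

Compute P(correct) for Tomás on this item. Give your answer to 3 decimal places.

P(θ) = c + (1 − c) · 1 / (1 + exp(−a(θ − b)))
Exponent: 2.22 × (-0.54 − (-2.2)) = 3.6852
1/(1 + e^{-3.6852}) = 0.9755
P = 0.25 + 0.75 × 0.9755 = 0.9816

0.982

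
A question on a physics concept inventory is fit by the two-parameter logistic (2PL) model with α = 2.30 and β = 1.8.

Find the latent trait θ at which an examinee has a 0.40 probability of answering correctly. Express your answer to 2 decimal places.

1.62

P(θ) = 1 / (1 + exp(−α(θ − β)))
logit = ln(0.4000/0.6000) = -0.4055
θ = β + logit/(α) = 1.8 + (-0.4055)/2.3000 = 1.6237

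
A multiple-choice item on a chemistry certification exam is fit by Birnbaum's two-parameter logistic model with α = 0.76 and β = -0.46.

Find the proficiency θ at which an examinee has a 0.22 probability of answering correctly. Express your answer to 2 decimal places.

P(θ) = 1 / (1 + exp(−α(θ − β)))
logit = ln(0.2200/0.7800) = -1.2657
θ = β + logit/(α) = -0.46 + (-1.2657)/0.7600 = -2.1254

-2.13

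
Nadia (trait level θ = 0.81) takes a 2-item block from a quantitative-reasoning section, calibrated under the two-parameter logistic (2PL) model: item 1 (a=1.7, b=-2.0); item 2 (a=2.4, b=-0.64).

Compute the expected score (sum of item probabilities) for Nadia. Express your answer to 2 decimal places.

P(θ) = 1 / (1 + exp(−a(θ − b)))
P_1 = 1/(1+e^{-4.7770}) = 0.9916
P_2 = 1/(1+e^{-3.4800}) = 0.9701
E[score] = 0.9916 + 0.9701 = 1.9618

1.96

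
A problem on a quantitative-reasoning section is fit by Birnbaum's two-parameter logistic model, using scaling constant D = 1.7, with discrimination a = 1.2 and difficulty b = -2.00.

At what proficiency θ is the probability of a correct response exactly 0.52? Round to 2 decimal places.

P(θ) = 1 / (1 + exp(−D·a(θ − b)))
logit = ln(0.5200/0.4800) = 0.0800
θ = b + logit/(1.7·a) = -2.00 + 0.0800/2.0400 = -1.9608

-1.96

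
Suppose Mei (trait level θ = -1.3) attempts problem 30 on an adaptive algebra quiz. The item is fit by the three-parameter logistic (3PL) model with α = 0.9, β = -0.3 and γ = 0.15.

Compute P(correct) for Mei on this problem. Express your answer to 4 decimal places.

P(θ) = γ + (1 − γ) · 1 / (1 + exp(−α(θ − β)))
Exponent: 0.9 × (-1.3 − (-0.3)) = -0.9000
1/(1 + e^{0.9000}) = 0.2891
P = 0.15 + 0.85 × 0.2891 = 0.3957

0.3957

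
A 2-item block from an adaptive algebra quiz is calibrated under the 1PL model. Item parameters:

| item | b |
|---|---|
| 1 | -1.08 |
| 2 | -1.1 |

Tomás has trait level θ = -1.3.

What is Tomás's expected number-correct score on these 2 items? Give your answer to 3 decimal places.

0.895

P(θ) = 1 / (1 + exp(−(θ − b)))
P_1 = 1/(1+e^{0.2200}) = 0.4452
P_2 = 1/(1+e^{0.2000}) = 0.4502
E[score] = 0.4452 + 0.4502 = 0.8954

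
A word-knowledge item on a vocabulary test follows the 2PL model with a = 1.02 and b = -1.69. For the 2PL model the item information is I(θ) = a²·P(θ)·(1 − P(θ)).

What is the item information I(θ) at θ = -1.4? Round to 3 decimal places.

P = 1/(1+e^{-0.2958}) = 0.5734
P(1−P) = 0.5734 × 0.4266 = 0.2446
I = a² × P(1−P) = 1.02² × 0.2446 = 0.25449

0.254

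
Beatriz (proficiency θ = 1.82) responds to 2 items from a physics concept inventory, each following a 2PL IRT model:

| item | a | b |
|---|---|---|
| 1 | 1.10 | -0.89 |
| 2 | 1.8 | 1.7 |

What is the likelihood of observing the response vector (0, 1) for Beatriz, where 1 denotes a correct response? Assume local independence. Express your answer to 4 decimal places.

0.0267

P(θ) = 1 / (1 + exp(−a(θ − b)))
P_1 = 1/(1+e^{-2.9810}) = 0.9517
P_2 = 1/(1+e^{-0.2160}) = 0.5538
L = (1−P_1) × P_2 = 0.0483 × 0.5538 = 0.02674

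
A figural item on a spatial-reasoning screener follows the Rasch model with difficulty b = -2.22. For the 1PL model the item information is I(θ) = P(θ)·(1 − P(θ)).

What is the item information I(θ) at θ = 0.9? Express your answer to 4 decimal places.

0.0405

P = 1/(1+e^{-3.1200}) = 0.9577
P(1−P) = 0.9577 × 0.0423 = 0.0405
I = P(1−P) = 0.04050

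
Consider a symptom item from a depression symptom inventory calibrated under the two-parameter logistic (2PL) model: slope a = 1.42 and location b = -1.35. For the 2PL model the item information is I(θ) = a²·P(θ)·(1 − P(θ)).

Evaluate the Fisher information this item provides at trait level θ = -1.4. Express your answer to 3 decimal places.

P = 1/(1+e^{0.0710}) = 0.4823
P(1−P) = 0.4823 × 0.5177 = 0.2497
I = a² × P(1−P) = 1.42² × 0.2497 = 0.50347

0.503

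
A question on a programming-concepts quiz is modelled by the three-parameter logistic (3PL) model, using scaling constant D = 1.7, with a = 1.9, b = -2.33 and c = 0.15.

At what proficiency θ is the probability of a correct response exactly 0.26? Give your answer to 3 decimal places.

-2.920

P(θ) = c + (1 − c) · 1 / (1 + exp(−D·a(θ − b)))
Remove guessing floor: (0.26 − 0.15)/(1 − 0.15) = 0.1294
logit = ln(0.1294/0.8706) = -1.9062
θ = b + logit/(1.7·a) = -2.33 + (-1.9062)/3.2300 = -2.9201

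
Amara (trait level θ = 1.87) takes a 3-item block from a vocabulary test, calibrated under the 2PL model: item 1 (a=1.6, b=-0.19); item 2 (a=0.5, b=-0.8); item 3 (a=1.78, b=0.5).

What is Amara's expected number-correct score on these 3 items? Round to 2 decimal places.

2.68

P(θ) = 1 / (1 + exp(−a(θ − b)))
P_1 = 1/(1+e^{-3.2960}) = 0.9643
P_2 = 1/(1+e^{-1.3350}) = 0.7917
P_3 = 1/(1+e^{-2.4386}) = 0.9197
E[score] = 0.9643 + 0.7917 + 0.9197 = 2.6757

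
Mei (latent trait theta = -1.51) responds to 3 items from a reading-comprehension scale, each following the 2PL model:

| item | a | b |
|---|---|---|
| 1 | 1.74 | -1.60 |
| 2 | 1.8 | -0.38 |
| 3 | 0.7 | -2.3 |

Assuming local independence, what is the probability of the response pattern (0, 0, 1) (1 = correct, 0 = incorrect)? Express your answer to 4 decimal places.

P(theta) = 1 / (1 + exp(−a(theta − b)))
P_1 = 1/(1+e^{-0.1566}) = 0.5391
P_2 = 1/(1+e^{2.0340}) = 0.1157
P_3 = 1/(1+e^{-0.5530}) = 0.6348
L = (1−P_1) × (1−P_2) × P_3 = 0.4609 × 0.8843 × 0.6348 = 0.25876

0.2588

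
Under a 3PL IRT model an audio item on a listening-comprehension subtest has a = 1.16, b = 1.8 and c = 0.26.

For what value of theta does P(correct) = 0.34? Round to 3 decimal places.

P(theta) = c + (1 − c) · 1 / (1 + exp(−a(theta − b)))
Remove guessing floor: (0.34 − 0.26)/(1 − 0.26) = 0.1081
logit = ln(0.1081/0.8919) = -2.1102
theta = b + logit/(a) = 1.8 + (-2.1102)/1.1600 = -0.0191

-0.019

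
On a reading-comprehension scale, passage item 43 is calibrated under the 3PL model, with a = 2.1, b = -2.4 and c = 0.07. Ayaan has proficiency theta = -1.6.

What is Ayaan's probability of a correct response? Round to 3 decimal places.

0.854

P(theta) = c + (1 − c) · 1 / (1 + exp(−a(theta − b)))
Exponent: 2.1 × (-1.6 − (-2.4)) = 1.6800
1/(1 + e^{-1.6800}) = 0.8429
P = 0.07 + 0.93 × 0.8429 = 0.8539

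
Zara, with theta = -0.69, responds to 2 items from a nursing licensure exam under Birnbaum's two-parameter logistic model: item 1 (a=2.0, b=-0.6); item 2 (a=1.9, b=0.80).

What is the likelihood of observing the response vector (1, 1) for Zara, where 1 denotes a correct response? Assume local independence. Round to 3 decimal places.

P(theta) = 1 / (1 + exp(−a(theta − b)))
P_1 = 1/(1+e^{0.1800}) = 0.4551
P_2 = 1/(1+e^{2.8310}) = 0.0557
L = P_1 × P_2 = 0.4551 × 0.0557 = 0.02534

0.025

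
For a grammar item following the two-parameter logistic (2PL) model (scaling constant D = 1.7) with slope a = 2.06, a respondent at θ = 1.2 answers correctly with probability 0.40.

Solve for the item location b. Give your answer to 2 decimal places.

1.32

P(θ) = 1 / (1 + exp(−D·a(θ − b)))
logit(0.40) = ln(0.40/0.60) = -0.4055
b = θ − logit/(1.7·a) = 1.2 − (-0.4055)/3.5020 = 1.3158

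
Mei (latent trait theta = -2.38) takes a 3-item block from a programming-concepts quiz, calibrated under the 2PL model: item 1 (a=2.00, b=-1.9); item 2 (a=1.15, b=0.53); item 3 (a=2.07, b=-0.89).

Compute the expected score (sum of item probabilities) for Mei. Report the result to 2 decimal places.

P(theta) = 1 / (1 + exp(−a(theta − b)))
P_1 = 1/(1+e^{0.9600}) = 0.2769
P_2 = 1/(1+e^{3.3465}) = 0.0340
P_3 = 1/(1+e^{3.0843}) = 0.0438
E[score] = 0.2769 + 0.0340 + 0.0438 = 0.3546

0.35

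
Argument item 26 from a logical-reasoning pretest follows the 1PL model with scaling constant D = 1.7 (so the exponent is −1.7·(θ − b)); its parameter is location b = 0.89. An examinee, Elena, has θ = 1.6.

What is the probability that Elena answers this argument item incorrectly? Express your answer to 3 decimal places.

P(θ) = 1 / (1 + exp(−D·(θ − b)))
Exponent: 1.7 × (1.6 − 0.89) = 1.2070
1/(1 + e^{-1.2070}) = 0.7698
P = 0.7698
P(incorrect) = 1 − 0.7698 = 0.2302

0.230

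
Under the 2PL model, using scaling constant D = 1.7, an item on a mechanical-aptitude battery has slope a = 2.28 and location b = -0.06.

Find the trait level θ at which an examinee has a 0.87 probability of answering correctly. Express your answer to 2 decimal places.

0.43

P(θ) = 1 / (1 + exp(−D·a(θ − b)))
logit = ln(0.8700/0.1300) = 1.9010
θ = b + logit/(1.7·a) = -0.06 + 1.9010/3.8760 = 0.4304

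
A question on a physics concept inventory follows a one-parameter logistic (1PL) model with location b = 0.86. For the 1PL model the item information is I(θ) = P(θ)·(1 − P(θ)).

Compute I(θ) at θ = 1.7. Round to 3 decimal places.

0.211

P = 1/(1+e^{-0.8400}) = 0.6985
P(1−P) = 0.6985 × 0.3015 = 0.2106
I = P(1−P) = 0.21061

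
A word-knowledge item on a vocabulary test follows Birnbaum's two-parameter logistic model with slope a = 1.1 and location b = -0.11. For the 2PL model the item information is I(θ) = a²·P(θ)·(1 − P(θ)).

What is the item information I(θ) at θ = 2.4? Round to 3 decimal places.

P = 1/(1+e^{-2.7610}) = 0.9405
P(1−P) = 0.9405 × 0.0595 = 0.0559
I = a² × P(1−P) = 1.1² × 0.0559 = 0.06768

0.068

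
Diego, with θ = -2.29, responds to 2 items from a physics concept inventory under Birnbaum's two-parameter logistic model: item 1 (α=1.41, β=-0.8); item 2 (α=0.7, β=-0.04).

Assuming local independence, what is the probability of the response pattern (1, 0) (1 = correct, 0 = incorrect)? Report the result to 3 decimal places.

P(θ) = 1 / (1 + exp(−α(θ − β)))
P_1 = 1/(1+e^{2.1009}) = 0.1090
P_2 = 1/(1+e^{1.5750}) = 0.1715
L = P_1 × (1−P_2) = 0.1090 × 0.8285 = 0.09031

0.090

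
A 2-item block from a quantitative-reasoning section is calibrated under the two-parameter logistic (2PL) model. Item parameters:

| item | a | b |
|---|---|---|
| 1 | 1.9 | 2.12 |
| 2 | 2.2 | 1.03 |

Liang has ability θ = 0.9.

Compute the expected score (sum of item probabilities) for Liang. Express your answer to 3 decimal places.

P(θ) = 1 / (1 + exp(−a(θ − b)))
P_1 = 1/(1+e^{2.3180}) = 0.0896
P_2 = 1/(1+e^{0.2860}) = 0.4290
E[score] = 0.0896 + 0.4290 = 0.5186

0.519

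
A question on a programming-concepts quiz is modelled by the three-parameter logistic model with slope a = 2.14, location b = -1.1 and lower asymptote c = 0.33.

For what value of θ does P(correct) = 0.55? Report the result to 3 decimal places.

-1.434

P(θ) = c + (1 − c) · 1 / (1 + exp(−a(θ − b)))
Remove guessing floor: (0.55 − 0.33)/(1 − 0.33) = 0.3284
logit = ln(0.3284/0.6716) = -0.7156
θ = b + logit/(a) = -1.1 + (-0.7156)/2.1400 = -1.4344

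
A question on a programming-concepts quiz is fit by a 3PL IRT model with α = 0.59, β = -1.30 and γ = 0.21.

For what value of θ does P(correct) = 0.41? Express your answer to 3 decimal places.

-3.134

P(θ) = γ + (1 − γ) · 1 / (1 + exp(−α(θ − β)))
Remove guessing floor: (0.41 − 0.21)/(1 − 0.21) = 0.2532
logit = ln(0.2532/0.7468) = -1.0818
θ = β + logit/(α) = -1.30 + (-1.0818)/0.5900 = -3.1336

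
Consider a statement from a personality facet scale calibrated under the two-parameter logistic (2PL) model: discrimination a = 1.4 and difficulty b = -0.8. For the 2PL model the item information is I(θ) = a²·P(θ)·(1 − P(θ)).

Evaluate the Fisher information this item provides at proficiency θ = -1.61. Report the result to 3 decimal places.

0.361

P = 1/(1+e^{1.1340}) = 0.2434
P(1−P) = 0.2434 × 0.7566 = 0.1842
I = a² × P(1−P) = 1.4² × 0.1842 = 0.36097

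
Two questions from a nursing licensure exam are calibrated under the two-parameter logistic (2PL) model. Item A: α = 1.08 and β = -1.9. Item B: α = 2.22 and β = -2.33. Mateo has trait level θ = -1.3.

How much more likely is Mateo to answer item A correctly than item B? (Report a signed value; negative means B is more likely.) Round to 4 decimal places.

-0.2512

P(θ) = 1 / (1 + exp(−α(θ − β)))
P_A = 0.6566
P_B = 0.9078
P_A − P_B = -0.2512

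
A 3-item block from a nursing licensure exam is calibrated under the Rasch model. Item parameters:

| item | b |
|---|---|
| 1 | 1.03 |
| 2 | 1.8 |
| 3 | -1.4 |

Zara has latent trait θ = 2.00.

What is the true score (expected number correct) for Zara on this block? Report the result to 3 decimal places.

P(θ) = 1 / (1 + exp(−(θ − b)))
P_1 = 1/(1+e^{-0.9700}) = 0.7251
P_2 = 1/(1+e^{-0.2000}) = 0.5498
P_3 = 1/(1+e^{-3.4000}) = 0.9677
E[score] = 0.7251 + 0.5498 + 0.9677 = 2.2427

2.243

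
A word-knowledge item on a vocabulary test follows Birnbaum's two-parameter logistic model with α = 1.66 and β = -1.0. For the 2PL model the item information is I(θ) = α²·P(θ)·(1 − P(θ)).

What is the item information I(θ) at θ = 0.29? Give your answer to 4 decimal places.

0.2593

P = 1/(1+e^{-2.1414}) = 0.8949
P(1−P) = 0.8949 × 0.1051 = 0.0941
I = α² × P(1−P) = 1.66² × 0.0941 = 0.25926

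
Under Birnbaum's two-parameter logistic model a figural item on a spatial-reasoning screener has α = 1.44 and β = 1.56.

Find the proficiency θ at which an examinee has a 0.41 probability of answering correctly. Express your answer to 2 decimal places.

P(θ) = 1 / (1 + exp(−α(θ − β)))
logit = ln(0.4100/0.5900) = -0.3640
θ = β + logit/(α) = 1.56 + (-0.3640)/1.4400 = 1.3072

1.31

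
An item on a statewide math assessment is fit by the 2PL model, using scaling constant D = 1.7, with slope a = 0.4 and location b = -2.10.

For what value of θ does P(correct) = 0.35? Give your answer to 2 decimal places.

-3.01

P(θ) = 1 / (1 + exp(−D·a(θ − b)))
logit = ln(0.3500/0.6500) = -0.6190
θ = b + logit/(1.7·a) = -2.10 + (-0.6190)/0.6800 = -3.0104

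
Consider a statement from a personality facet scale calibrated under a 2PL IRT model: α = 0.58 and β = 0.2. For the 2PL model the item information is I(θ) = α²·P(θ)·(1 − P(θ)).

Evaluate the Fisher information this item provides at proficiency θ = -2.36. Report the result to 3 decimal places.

P = 1/(1+e^{1.4848}) = 0.1847
P(1−P) = 0.1847 × 0.8153 = 0.1506
I = α² × P(1−P) = 0.58² × 0.1506 = 0.05066

0.051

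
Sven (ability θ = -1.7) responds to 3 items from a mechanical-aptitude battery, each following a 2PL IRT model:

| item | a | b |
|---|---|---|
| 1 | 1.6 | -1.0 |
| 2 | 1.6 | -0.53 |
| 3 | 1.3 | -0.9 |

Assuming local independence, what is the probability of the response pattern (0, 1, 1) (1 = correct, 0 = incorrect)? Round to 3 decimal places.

P(θ) = 1 / (1 + exp(−a(θ − b)))
P_1 = 1/(1+e^{1.1200}) = 0.2460
P_2 = 1/(1+e^{1.8720}) = 0.1333
P_3 = 1/(1+e^{1.0400}) = 0.2611
L = (1−P_1) × P_2 × P_3 = 0.7540 × 0.1333 × 0.2611 = 0.02625

0.026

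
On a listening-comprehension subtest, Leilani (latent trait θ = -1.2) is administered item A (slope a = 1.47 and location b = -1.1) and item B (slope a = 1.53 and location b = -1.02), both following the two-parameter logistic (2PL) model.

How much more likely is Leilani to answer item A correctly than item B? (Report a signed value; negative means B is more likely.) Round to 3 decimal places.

P(θ) = 1 / (1 + exp(−a(θ − b)))
P_A = 0.4633
P_B = 0.4316
P_A − P_B = 0.0317

0.032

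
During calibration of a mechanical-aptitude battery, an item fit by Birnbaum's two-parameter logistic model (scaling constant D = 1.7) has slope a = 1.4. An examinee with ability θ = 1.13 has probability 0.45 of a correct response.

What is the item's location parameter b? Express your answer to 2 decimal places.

1.21

P(θ) = 1 / (1 + exp(−D·a(θ − b)))
logit(0.45) = ln(0.45/0.55) = -0.2007
b = θ − logit/(1.7·a) = 1.13 − (-0.2007)/2.3800 = 1.2143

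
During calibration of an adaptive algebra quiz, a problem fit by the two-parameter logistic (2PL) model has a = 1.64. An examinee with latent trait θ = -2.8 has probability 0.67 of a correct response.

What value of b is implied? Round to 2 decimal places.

P(θ) = 1 / (1 + exp(−a(θ − b)))
logit(0.67) = ln(0.67/0.33) = 0.7082
b = θ − logit/(a) = -2.8 − 0.7082/1.6400 = -3.2318

-3.23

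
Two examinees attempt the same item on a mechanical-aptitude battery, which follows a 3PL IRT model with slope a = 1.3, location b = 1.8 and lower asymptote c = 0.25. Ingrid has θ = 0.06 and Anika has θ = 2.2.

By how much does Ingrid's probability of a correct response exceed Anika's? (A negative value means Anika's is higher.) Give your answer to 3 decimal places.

-0.400

P(θ) = c + (1 − c) · 1 / (1 + exp(−a(θ − b)))
P(Ingrid) = 0.3207  [exponent -2.2620]
P(Anika) = 0.7204  [exponent 0.5200]
Difference = 0.3207 − 0.7204 = -0.3996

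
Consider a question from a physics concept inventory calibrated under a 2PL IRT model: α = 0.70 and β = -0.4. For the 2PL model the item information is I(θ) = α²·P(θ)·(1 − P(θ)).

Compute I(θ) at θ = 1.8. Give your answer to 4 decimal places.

P = 1/(1+e^{-1.5400}) = 0.8235
P(1−P) = 0.8235 × 0.1765 = 0.1454
I = α² × P(1−P) = 0.70² × 0.1454 = 0.07123

0.0712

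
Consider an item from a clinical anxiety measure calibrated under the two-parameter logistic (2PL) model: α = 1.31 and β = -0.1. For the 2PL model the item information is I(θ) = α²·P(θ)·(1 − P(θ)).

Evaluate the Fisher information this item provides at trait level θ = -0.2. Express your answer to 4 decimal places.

0.4272

P = 1/(1+e^{0.1310}) = 0.4673
P(1−P) = 0.4673 × 0.5327 = 0.2489
I = α² × P(1−P) = 1.31² × 0.2489 = 0.42719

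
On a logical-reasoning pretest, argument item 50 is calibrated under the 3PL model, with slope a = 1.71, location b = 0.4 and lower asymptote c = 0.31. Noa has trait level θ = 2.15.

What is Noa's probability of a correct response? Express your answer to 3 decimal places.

0.967

P(θ) = c + (1 − c) · 1 / (1 + exp(−a(θ − b)))
Exponent: 1.71 × (2.15 − 0.4) = 2.9925
1/(1 + e^{-2.9925}) = 0.9522
P = 0.31 + 0.69 × 0.9522 = 0.9670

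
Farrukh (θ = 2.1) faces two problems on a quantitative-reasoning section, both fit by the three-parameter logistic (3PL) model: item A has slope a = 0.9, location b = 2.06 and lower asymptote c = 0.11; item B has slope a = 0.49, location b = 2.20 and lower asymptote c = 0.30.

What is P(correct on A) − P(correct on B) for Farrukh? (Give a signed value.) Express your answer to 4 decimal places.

-0.0784

P(θ) = c + (1 − c) · 1 / (1 + exp(−a(θ − b)))
P_A = 0.5630
P_B = 0.6414
P_A − P_B = -0.0784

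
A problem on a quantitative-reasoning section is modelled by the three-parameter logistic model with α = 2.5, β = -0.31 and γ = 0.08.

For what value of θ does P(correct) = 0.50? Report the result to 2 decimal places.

P(θ) = γ + (1 − γ) · 1 / (1 + exp(−α(θ − β)))
Remove guessing floor: (0.50 − 0.08)/(1 − 0.08) = 0.4565
logit = ln(0.4565/0.5435) = -0.1744
θ = β + logit/(α) = -0.31 + (-0.1744)/2.5000 = -0.3797

-0.38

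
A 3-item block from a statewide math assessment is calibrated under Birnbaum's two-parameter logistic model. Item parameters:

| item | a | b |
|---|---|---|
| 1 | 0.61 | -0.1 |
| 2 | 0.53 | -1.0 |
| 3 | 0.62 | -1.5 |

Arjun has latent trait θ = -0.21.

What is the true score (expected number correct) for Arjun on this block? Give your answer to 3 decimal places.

P(θ) = 1 / (1 + exp(−a(θ − b)))
P_1 = 1/(1+e^{0.0671}) = 0.4832
P_2 = 1/(1+e^{-0.4187}) = 0.6032
P_3 = 1/(1+e^{-0.7998}) = 0.6899
E[score] = 0.4832 + 0.6032 + 0.6899 = 1.7763

1.776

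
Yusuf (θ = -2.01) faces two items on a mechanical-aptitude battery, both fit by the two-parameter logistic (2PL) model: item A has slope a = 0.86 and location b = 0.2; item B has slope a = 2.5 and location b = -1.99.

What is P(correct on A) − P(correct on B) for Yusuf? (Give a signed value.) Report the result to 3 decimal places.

-0.357

P(θ) = 1 / (1 + exp(−a(θ − b)))
P_A = 0.1300
P_B = 0.4875
P_A − P_B = -0.3575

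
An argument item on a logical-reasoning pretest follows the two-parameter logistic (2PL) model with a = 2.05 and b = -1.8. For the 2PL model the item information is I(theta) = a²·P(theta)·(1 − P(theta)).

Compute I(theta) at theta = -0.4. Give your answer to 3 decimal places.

P = 1/(1+e^{-2.8700}) = 0.9463
P(1−P) = 0.9463 × 0.0537 = 0.0508
I = a² × P(1−P) = 2.05² × 0.0508 = 0.21339

0.213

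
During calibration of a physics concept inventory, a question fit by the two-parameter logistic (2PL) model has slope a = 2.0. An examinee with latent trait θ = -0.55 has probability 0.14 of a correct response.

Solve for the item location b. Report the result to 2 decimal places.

P(θ) = 1 / (1 + exp(−a(θ − b)))
logit(0.14) = ln(0.14/0.86) = -1.8153
b = θ − logit/(a) = -0.55 − (-1.8153)/2.0000 = 0.3576

0.36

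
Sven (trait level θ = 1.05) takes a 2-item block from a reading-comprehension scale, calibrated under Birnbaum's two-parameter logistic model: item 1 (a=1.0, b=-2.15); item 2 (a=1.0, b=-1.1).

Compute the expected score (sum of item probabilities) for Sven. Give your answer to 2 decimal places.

1.86

P(θ) = 1 / (1 + exp(−a(θ − b)))
P_1 = 1/(1+e^{-3.2000}) = 0.9608
P_2 = 1/(1+e^{-2.1500}) = 0.8957
E[score] = 0.9608 + 0.8957 = 1.8565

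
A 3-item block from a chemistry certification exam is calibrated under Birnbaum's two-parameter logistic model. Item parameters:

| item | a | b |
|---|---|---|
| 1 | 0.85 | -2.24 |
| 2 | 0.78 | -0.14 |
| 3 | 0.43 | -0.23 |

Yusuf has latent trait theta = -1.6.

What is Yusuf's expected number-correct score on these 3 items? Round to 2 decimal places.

P(theta) = 1 / (1 + exp(−a(theta − b)))
P_1 = 1/(1+e^{-0.5440}) = 0.6327
P_2 = 1/(1+e^{1.1388}) = 0.2425
P_3 = 1/(1+e^{0.5891}) = 0.3568
E[score] = 0.6327 + 0.2425 + 0.3568 = 1.2321

1.23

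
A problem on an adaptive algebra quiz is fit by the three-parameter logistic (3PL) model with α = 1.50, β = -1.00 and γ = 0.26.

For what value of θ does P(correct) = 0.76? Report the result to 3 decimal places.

P(θ) = γ + (1 − γ) · 1 / (1 + exp(−α(θ − β)))
Remove guessing floor: (0.76 − 0.26)/(1 − 0.26) = 0.6757
logit = ln(0.6757/0.3243) = 0.7340
θ = β + logit/(α) = -1.00 + 0.7340/1.5000 = -0.5107

-0.511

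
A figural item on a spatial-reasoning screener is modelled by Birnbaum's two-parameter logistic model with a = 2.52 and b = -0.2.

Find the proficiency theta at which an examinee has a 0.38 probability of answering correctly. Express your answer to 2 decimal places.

P(theta) = 1 / (1 + exp(−a(theta − b)))
logit = ln(0.3800/0.6200) = -0.4895
theta = b + logit/(a) = -0.2 + (-0.4895)/2.5200 = -0.3943

-0.39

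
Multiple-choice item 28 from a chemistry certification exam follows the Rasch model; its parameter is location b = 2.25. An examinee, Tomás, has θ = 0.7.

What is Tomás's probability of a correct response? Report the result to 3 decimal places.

0.175

P(θ) = 1 / (1 + exp(−(θ − b)))
Exponent: (0.7 − 2.25) = -1.5500
1/(1 + e^{1.5500}) = 0.1751
P = 0.1751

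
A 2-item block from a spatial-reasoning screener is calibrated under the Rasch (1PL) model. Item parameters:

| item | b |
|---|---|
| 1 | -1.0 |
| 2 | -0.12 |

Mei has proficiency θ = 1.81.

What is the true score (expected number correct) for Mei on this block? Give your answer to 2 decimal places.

P(θ) = 1 / (1 + exp(−(θ − b)))
P_1 = 1/(1+e^{-2.8100}) = 0.9432
P_2 = 1/(1+e^{-1.9300}) = 0.8732
E[score] = 0.9432 + 0.8732 = 1.8165

1.82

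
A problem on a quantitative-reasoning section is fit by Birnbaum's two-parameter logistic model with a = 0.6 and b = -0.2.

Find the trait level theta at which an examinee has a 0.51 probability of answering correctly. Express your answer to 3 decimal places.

P(theta) = 1 / (1 + exp(−a(theta − b)))
logit = ln(0.5100/0.4900) = 0.0400
theta = b + logit/(a) = -0.2 + 0.0400/0.6000 = -0.1333

-0.133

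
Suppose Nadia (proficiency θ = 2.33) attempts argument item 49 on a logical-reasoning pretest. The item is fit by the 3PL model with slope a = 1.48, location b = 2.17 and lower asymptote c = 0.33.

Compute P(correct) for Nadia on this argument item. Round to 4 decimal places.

0.7045

P(θ) = c + (1 − c) · 1 / (1 + exp(−a(θ − b)))
Exponent: 1.48 × (2.33 − 2.17) = 0.2368
1/(1 + e^{-0.2368}) = 0.5589
P = 0.33 + 0.67 × 0.5589 = 0.7045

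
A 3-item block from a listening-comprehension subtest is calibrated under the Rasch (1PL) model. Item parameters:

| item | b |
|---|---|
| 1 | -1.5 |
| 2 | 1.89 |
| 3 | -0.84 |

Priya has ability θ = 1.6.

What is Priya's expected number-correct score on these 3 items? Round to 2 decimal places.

2.30

P(θ) = 1 / (1 + exp(−(θ − b)))
P_1 = 1/(1+e^{-3.1000}) = 0.9569
P_2 = 1/(1+e^{0.2900}) = 0.4280
P_3 = 1/(1+e^{-2.4400}) = 0.9198
E[score] = 0.9569 + 0.4280 + 0.9198 = 2.3047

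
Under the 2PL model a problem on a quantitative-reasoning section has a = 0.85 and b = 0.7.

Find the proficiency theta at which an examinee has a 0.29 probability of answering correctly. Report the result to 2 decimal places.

P(theta) = 1 / (1 + exp(−a(theta − b)))
logit = ln(0.2900/0.7100) = -0.8954
theta = b + logit/(a) = 0.7 + (-0.8954)/0.8500 = -0.3534

-0.35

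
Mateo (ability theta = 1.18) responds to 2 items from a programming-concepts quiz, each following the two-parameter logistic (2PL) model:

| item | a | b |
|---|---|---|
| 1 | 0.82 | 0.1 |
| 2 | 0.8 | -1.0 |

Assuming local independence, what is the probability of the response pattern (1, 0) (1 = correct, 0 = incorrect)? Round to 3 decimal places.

P(theta) = 1 / (1 + exp(−a(theta − b)))
P_1 = 1/(1+e^{-0.8856}) = 0.7080
P_2 = 1/(1+e^{-1.7440}) = 0.8512
L = P_1 × (1−P_2) = 0.7080 × 0.1488 = 0.10535

0.105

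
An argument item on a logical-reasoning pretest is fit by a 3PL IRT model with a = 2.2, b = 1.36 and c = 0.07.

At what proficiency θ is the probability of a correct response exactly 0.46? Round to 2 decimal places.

P(θ) = c + (1 − c) · 1 / (1 + exp(−a(θ − b)))
Remove guessing floor: (0.46 − 0.07)/(1 − 0.07) = 0.4194
logit = ln(0.4194/0.5806) = -0.3254
θ = b + logit/(a) = 1.36 + (-0.3254)/2.2000 = 1.2121

1.21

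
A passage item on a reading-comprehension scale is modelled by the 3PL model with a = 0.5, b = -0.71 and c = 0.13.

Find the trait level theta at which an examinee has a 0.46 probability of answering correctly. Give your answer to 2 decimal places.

P(theta) = c + (1 − c) · 1 / (1 + exp(−a(theta − b)))
Remove guessing floor: (0.46 − 0.13)/(1 − 0.13) = 0.3793
logit = ln(0.3793/0.6207) = -0.4925
theta = b + logit/(a) = -0.71 + (-0.4925)/0.5000 = -1.6950

-1.69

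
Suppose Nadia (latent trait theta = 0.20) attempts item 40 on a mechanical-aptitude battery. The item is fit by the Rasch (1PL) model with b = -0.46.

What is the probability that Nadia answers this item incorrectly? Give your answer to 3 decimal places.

P(theta) = 1 / (1 + exp(−(theta − b)))
Exponent: (0.20 − (-0.46)) = 0.6600
1/(1 + e^{-0.6600}) = 0.6593
P = 0.6593
P(incorrect) = 1 − 0.6593 = 0.3407

0.341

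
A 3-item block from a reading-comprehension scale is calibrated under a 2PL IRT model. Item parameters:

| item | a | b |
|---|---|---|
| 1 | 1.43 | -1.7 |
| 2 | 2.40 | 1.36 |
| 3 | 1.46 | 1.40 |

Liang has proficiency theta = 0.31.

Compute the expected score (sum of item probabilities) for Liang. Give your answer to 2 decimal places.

P(theta) = 1 / (1 + exp(−a(theta − b)))
P_1 = 1/(1+e^{-2.8743}) = 0.9466
P_2 = 1/(1+e^{2.5200}) = 0.0745
P_3 = 1/(1+e^{1.5914}) = 0.1692
E[score] = 0.9466 + 0.0745 + 0.1692 = 1.1902

1.19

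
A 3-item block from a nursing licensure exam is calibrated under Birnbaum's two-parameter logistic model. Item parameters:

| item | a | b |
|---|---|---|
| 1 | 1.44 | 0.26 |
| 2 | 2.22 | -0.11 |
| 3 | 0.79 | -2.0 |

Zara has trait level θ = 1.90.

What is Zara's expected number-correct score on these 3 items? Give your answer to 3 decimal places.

2.859

P(θ) = 1 / (1 + exp(−a(θ − b)))
P_1 = 1/(1+e^{-2.3616}) = 0.9139
P_2 = 1/(1+e^{-4.4622}) = 0.9886
P_3 = 1/(1+e^{-3.0810}) = 0.9561
E[score] = 0.9139 + 0.9886 + 0.9561 = 2.8585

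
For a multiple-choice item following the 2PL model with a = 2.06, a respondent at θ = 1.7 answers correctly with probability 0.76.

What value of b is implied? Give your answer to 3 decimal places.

1.140

P(θ) = 1 / (1 + exp(−a(θ − b)))
logit(0.76) = ln(0.76/0.24) = 1.1527
b = θ − logit/(a) = 1.7 − 1.1527/2.0600 = 1.1404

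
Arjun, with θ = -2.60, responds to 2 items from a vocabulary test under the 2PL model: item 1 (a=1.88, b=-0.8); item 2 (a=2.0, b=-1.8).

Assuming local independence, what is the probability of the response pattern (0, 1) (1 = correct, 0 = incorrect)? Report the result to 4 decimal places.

0.1625

P(θ) = 1 / (1 + exp(−a(θ − b)))
P_1 = 1/(1+e^{3.3840}) = 0.0328
P_2 = 1/(1+e^{1.6000}) = 0.1680
L = (1−P_1) × P_2 = 0.9672 × 0.1680 = 0.16247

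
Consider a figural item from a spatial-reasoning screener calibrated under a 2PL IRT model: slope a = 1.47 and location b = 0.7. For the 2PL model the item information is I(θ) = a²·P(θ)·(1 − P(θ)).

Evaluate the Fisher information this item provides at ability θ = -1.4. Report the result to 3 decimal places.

0.090

P = 1/(1+e^{3.0870}) = 0.0436
P(1−P) = 0.0436 × 0.9564 = 0.0417
I = a² × P(1−P) = 1.47² × 0.0417 = 0.09020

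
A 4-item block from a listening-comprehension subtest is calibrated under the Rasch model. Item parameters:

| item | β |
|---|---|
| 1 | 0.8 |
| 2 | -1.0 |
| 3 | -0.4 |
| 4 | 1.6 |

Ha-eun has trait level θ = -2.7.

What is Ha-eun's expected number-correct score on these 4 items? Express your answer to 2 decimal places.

0.29

P(θ) = 1 / (1 + exp(−(θ − β)))
P_1 = 1/(1+e^{3.5000}) = 0.0293
P_2 = 1/(1+e^{1.7000}) = 0.1545
P_3 = 1/(1+e^{2.3000}) = 0.0911
P_4 = 1/(1+e^{4.3000}) = 0.0134
E[score] = 0.0293 + 0.1545 + 0.0911 + 0.0134 = 0.2883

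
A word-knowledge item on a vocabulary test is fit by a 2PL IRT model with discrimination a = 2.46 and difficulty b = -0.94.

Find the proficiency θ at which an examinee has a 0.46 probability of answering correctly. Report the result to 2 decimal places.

-1.01

P(θ) = 1 / (1 + exp(−a(θ − b)))
logit = ln(0.4600/0.5400) = -0.1603
θ = b + logit/(a) = -0.94 + (-0.1603)/2.4600 = -1.0052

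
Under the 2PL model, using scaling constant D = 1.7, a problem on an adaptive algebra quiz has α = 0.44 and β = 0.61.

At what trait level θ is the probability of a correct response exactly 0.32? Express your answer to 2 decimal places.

-0.40

P(θ) = 1 / (1 + exp(−D·α(θ − β)))
logit = ln(0.3200/0.6800) = -0.7538
θ = β + logit/(1.7·α) = 0.61 + (-0.7538)/0.7480 = -0.3977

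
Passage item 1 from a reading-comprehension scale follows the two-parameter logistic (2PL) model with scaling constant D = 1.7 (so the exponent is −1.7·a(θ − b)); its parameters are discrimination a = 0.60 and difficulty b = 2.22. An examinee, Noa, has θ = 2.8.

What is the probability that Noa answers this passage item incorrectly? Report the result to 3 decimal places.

P(θ) = 1 / (1 + exp(−D·a(θ − b)))
Exponent: 1.7 × 0.60 × (2.8 − 2.22) = 0.5916
1/(1 + e^{-0.5916}) = 0.6437
P = 0.6437
P(incorrect) = 1 − 0.6437 = 0.3563

0.356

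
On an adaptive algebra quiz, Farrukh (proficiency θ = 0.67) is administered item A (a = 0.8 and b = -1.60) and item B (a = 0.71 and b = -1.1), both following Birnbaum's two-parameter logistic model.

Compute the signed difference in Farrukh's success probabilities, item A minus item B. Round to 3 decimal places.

0.082

P(θ) = 1 / (1 + exp(−a(θ − b)))
P_A = 0.8601
P_B = 0.7785
P_A − P_B = 0.0816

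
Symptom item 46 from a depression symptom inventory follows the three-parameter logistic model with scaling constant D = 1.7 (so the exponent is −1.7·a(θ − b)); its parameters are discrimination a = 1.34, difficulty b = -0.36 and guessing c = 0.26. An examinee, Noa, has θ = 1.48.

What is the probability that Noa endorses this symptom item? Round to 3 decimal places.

0.989

P(θ) = c + (1 − c) · 1 / (1 + exp(−D·a(θ − b)))
Exponent: 1.7 × 1.34 × (1.48 − (-0.36)) = 4.1915
1/(1 + e^{-4.1915}) = 0.9851
P = 0.26 + 0.74 × 0.9851 = 0.9890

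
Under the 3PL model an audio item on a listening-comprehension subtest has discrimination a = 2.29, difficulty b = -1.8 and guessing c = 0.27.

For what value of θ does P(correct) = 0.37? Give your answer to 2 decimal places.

-2.60

P(θ) = c + (1 − c) · 1 / (1 + exp(−a(θ − b)))
Remove guessing floor: (0.37 − 0.27)/(1 − 0.27) = 0.1370
logit = ln(0.1370/0.8630) = -1.8405
θ = b + logit/(a) = -1.8 + (-1.8405)/2.2900 = -2.6037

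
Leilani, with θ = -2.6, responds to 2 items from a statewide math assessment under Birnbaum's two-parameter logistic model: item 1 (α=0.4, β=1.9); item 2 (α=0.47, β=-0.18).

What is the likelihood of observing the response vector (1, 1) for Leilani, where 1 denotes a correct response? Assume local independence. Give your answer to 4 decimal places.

0.0344

P(θ) = 1 / (1 + exp(−α(θ − β)))
P_1 = 1/(1+e^{1.8000}) = 0.1419
P_2 = 1/(1+e^{1.1374}) = 0.2428
L = P_1 × P_2 = 0.1419 × 0.2428 = 0.03444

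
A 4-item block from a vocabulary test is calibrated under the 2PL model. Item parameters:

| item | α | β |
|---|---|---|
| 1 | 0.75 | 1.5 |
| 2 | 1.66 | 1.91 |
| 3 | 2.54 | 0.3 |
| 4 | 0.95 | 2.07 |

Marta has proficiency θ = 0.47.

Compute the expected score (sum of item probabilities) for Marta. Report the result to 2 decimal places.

1.19

P(θ) = 1 / (1 + exp(−α(θ − β)))
P_1 = 1/(1+e^{0.7725}) = 0.3159
P_2 = 1/(1+e^{2.3904}) = 0.0839
P_3 = 1/(1+e^{-0.4318}) = 0.6063
P_4 = 1/(1+e^{1.5200}) = 0.1795
E[score] = 0.3159 + 0.0839 + 0.6063 + 0.1795 = 1.1856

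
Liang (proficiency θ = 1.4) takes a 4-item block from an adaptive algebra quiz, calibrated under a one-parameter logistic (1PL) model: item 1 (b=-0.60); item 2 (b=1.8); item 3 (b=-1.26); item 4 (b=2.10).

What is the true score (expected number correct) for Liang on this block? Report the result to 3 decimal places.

P(θ) = 1 / (1 + exp(−(θ − b)))
P_1 = 1/(1+e^{-2.0000}) = 0.8808
P_2 = 1/(1+e^{0.4000}) = 0.4013
P_3 = 1/(1+e^{-2.6600}) = 0.9346
P_4 = 1/(1+e^{0.7000}) = 0.3318
E[score] = 0.8808 + 0.4013 + 0.9346 + 0.3318 = 2.5485

2.549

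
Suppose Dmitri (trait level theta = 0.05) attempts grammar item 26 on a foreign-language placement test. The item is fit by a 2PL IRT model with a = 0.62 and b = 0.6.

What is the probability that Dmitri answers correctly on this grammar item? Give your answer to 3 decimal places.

0.416

P(theta) = 1 / (1 + exp(−a(theta − b)))
Exponent: 0.62 × (0.05 − 0.6) = -0.3410
1/(1 + e^{0.3410}) = 0.4156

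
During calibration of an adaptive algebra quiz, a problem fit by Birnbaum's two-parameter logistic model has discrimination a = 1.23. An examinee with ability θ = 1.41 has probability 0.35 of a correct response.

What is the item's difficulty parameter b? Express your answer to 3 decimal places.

1.913

P(θ) = 1 / (1 + exp(−a(θ − b)))
logit(0.35) = ln(0.35/0.65) = -0.6190
b = θ − logit/(a) = 1.41 − (-0.6190)/1.2300 = 1.9133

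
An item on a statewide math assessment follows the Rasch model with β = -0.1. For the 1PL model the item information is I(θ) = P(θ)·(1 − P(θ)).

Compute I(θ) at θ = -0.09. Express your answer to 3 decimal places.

0.250

P = 1/(1+e^{-0.0100}) = 0.5025
P(1−P) = 0.5025 × 0.4975 = 0.2500
I = P(1−P) = 0.24999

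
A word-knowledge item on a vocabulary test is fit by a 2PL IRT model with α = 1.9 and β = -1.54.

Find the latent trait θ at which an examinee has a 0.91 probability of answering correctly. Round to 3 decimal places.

-0.322

P(θ) = 1 / (1 + exp(−α(θ − β)))
logit = ln(0.9100/0.0900) = 2.3136
θ = β + logit/(α) = -1.54 + 2.3136/1.9000 = -0.3223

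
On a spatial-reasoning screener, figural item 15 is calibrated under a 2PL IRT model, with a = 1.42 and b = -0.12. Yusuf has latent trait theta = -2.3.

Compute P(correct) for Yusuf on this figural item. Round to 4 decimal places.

P(theta) = 1 / (1 + exp(−a(theta − b)))
Exponent: 1.42 × (-2.3 − (-0.12)) = -3.0956
1/(1 + e^{3.0956}) = 0.0433

0.0433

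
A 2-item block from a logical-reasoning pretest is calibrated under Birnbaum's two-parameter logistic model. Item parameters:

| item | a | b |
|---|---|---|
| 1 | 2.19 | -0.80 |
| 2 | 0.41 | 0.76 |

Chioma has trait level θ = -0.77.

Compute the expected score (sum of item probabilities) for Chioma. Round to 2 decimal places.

P(θ) = 1 / (1 + exp(−a(θ − b)))
P_1 = 1/(1+e^{-0.0657}) = 0.5164
P_2 = 1/(1+e^{0.6273}) = 0.3481
E[score] = 0.5164 + 0.3481 = 0.8645

0.86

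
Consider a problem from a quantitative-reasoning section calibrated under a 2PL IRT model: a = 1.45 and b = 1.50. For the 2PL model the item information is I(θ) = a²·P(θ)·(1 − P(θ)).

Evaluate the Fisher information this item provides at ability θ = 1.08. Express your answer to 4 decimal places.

0.4798

P = 1/(1+e^{0.6090}) = 0.3523
P(1−P) = 0.3523 × 0.6477 = 0.2282
I = a² × P(1−P) = 1.45² × 0.2282 = 0.47975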